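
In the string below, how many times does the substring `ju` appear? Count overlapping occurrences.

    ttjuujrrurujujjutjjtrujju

4

Sliding a length-2 window over the 25 characters (24 positions):
  position 3–4: ju
  position 12–13: ju
  position 15–16: ju
  position 24–25: ju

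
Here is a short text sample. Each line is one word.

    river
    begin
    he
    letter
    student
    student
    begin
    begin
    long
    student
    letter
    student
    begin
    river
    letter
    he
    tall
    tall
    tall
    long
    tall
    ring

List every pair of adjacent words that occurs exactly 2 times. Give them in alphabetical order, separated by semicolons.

Bigram counts meeting the condition (exactly 2 times):
  letter student: 2
  student begin: 2
  tall tall: 2

letter student; student begin; tall tall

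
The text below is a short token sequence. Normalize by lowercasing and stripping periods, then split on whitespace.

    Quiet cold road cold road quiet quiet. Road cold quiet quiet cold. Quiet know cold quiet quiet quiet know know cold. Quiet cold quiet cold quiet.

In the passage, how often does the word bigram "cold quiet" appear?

6

Scanning the 25 overlapping bigram windows for "cold quiet":
  position 9–10: cold quiet
  position 12–13: cold quiet
  position 15–16: cold quiet
  position 21–22: cold quiet
  position 23–24: cold quiet
  position 25–26: cold quiet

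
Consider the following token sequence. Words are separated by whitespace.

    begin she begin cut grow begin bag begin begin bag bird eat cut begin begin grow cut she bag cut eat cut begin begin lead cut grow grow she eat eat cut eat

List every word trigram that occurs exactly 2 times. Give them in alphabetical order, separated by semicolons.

cut begin begin; eat cut begin

Trigram counts meeting the condition (exactly 2 times):
  cut begin begin: 2
  eat cut begin: 2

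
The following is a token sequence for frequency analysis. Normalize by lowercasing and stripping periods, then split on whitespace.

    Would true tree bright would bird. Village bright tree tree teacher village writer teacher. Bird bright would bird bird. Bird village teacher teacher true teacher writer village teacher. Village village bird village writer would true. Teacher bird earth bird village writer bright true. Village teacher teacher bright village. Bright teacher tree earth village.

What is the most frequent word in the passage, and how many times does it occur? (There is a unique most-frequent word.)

Unigram frequencies (highest first):
  village: 11
  teacher: 10
  bird: 8
  bright: 6
  would: 4
  true: 4
  … (3 more, each ≤ 4)

"village", 11 times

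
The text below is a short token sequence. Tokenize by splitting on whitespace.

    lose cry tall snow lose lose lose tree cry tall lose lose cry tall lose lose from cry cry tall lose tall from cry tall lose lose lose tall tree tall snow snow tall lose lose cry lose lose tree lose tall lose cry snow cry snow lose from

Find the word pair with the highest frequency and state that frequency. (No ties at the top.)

"lose lose", 8 times

Bigram frequencies (highest first):
  lose lose: 8
  tall lose: 6
  cry tall: 5
  lose cry: 4
  lose tall: 3
  tall snow: 2
  … (15 more, each ≤ 2)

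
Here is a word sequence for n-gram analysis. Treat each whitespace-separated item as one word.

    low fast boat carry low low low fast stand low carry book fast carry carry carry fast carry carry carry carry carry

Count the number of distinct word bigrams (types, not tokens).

22 tokens → 21 bigram windows in total.
Repeated bigrams (each contributes count−1 duplicates):
  carry carry: 6
  fast carry: 2
  low fast: 2
  low low: 2
8 duplicate windows → 21 − 8 = 13 distinct.

13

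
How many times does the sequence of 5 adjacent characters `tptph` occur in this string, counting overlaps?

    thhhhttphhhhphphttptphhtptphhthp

Sliding a length-5 window over the 32 characters (28 positions):
  position 18–22: tptph
  position 24–28: tptph

2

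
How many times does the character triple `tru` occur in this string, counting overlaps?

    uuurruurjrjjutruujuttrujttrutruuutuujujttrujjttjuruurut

5

Sliding a length-3 window over the 55 characters (53 positions):
  position 14–16: tru
  position 21–23: tru
  position 26–28: tru
  position 29–31: tru
  position 41–43: tru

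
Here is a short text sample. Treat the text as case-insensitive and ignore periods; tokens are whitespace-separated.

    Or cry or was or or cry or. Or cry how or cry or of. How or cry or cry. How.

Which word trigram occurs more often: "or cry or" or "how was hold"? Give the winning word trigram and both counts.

"or cry or" (4 vs 0)

"or cry or": 4 occurrences
"how was hold": 0 occurrences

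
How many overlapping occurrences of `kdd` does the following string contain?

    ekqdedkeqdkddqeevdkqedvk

1

Sliding a length-3 window over the 24 characters (22 positions):
  position 11–13: kdd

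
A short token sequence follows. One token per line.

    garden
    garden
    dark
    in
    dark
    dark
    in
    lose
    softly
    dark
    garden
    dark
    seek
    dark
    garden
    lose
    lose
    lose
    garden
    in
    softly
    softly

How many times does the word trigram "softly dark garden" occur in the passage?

Scanning the 20 overlapping trigram windows for "softly dark garden":
  position 9–11: softly dark garden

1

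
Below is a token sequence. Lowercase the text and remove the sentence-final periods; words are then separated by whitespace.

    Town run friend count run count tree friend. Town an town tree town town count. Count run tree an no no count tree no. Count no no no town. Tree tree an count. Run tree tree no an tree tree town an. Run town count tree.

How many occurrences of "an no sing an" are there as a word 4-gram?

Scanning the 43 overlapping 4-gram windows for "an no sing an":
  (none found)

0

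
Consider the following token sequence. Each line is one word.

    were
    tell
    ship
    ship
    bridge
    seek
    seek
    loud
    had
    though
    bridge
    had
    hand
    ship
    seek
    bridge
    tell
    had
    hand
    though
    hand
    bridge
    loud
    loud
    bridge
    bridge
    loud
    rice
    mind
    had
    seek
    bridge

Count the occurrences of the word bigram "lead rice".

Scanning the 31 overlapping bigram windows for "lead rice":
  (none found)

0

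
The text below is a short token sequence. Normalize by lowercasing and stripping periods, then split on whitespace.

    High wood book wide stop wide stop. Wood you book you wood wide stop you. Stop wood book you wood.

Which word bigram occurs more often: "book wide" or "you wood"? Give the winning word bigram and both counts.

"you wood" (2 vs 1)

"book wide": 1 occurrence
"you wood": 2 occurrences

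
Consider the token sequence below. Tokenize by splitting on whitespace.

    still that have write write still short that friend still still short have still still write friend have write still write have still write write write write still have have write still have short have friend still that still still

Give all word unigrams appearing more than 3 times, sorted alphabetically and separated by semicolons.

have; still; write

Unigram counts meeting the condition (more than 3 times):
  have: 8
  still: 13
  write: 10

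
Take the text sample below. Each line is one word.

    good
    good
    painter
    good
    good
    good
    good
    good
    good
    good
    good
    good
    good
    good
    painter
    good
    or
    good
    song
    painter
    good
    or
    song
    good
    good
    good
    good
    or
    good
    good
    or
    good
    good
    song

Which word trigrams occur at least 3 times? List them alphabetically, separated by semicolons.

Trigram counts meeting the condition (at least 3 times):
  good good good: 11
  good or good: 3

good good good; good or good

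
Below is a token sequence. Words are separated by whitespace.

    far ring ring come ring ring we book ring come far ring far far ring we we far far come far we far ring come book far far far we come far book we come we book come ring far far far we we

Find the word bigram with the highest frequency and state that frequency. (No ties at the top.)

"far far", 6 times

Bigram frequencies (highest first):
  far far: 6
  far ring: 4
  ring come: 3
  come far: 3
  far we: 3
  ring ring: 2
  … (15 more, each ≤ 2)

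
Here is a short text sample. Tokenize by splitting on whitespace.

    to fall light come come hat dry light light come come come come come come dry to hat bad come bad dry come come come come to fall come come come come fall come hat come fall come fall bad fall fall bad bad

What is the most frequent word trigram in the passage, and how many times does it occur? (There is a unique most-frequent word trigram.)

Trigram frequencies (highest first):
  come come come: 8
  light come come: 2
  come fall come: 2
  to fall light: 1
  fall light come: 1
  come come hat: 1
  … (27 more, each ≤ 1)

"come come come", 8 times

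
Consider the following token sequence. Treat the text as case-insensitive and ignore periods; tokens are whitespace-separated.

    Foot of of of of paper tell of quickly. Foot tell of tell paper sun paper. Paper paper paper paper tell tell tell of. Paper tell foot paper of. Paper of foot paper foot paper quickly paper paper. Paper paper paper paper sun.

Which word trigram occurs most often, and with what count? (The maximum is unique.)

Trigram frequencies (highest first):
  paper paper paper: 7
  of of of: 2
  of paper tell: 2
  foot of of: 1
  of of paper: 1
  paper tell of: 1
  … (27 more, each ≤ 1)

"paper paper paper", 7 times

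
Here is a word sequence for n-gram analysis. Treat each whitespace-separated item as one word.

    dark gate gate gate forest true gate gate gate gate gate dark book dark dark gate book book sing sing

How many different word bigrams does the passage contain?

13

20 tokens → 19 bigram windows in total.
Repeated bigrams (each contributes count−1 duplicates):
  gate gate: 6
  dark gate: 2
6 duplicate windows → 19 − 6 = 13 distinct.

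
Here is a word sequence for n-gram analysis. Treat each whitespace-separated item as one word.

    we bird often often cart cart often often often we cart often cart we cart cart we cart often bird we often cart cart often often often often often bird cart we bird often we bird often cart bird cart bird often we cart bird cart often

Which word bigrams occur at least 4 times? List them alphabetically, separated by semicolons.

Bigram counts meeting the condition (at least 4 times):
  bird often: 4
  cart often: 5
  often cart: 4
  often often: 7
  we cart: 4

bird often; cart often; often cart; often often; we cart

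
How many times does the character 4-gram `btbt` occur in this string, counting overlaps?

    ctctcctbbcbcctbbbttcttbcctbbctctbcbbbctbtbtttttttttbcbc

Sliding a length-4 window over the 55 characters (52 positions):
  position 40–43: btbt

1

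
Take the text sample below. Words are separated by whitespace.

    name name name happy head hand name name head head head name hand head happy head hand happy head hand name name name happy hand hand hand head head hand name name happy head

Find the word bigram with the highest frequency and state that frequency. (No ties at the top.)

Bigram frequencies (highest first):
  name name: 6
  happy head: 4
  head hand: 4
  name happy: 3
  hand name: 3
  head head: 3
  … (8 more, each ≤ 2)

"name name", 6 times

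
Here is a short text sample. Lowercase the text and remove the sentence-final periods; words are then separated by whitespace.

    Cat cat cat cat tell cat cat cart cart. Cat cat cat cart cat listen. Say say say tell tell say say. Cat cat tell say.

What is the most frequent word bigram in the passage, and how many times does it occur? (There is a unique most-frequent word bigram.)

"cat cat", 7 times

Bigram frequencies (highest first):
  cat cat: 7
  say say: 3
  cat tell: 2
  cat cart: 2
  cart cat: 2
  tell say: 2
  … (7 more, each ≤ 1)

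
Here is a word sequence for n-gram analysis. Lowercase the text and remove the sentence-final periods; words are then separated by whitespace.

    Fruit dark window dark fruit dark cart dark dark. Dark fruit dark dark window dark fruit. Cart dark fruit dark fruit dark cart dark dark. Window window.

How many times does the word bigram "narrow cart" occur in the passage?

0

Scanning the 26 overlapping bigram windows for "narrow cart":
  (none found)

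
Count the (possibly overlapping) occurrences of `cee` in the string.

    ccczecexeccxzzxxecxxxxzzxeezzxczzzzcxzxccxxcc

Sliding a length-3 window over the 45 characters (43 positions):
  (no match at any position)

0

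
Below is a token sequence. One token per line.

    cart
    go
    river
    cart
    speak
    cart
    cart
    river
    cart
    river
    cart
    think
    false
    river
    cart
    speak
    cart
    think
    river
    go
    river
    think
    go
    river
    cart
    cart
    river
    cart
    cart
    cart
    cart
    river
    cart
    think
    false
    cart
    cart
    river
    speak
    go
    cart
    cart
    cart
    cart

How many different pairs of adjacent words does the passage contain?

18

44 tokens → 43 bigram windows in total.
Repeated bigrams (each contributes count−1 duplicates):
  cart cart: 9
  river cart: 7
  cart river: 5
  cart think: 3
  go river: 3
  cart speak: 2
  speak cart: 2
  think false: 2
25 duplicate windows → 43 − 25 = 18 distinct.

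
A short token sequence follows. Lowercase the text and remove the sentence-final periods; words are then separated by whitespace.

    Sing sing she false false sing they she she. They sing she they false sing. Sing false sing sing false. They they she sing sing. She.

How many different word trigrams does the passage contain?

21

26 tokens → 24 trigram windows in total.
Repeated trigrams (each contributes count−1 duplicates):
  false sing sing: 2
  sing sing false: 2
  sing sing she: 2
3 duplicate windows → 24 − 3 = 21 distinct.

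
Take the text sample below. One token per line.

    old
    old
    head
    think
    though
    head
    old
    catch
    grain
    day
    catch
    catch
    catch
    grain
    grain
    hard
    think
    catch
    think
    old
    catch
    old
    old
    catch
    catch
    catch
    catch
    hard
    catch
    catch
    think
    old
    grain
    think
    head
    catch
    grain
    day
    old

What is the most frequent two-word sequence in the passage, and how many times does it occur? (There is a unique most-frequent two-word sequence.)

Bigram frequencies (highest first):
  catch catch: 6
  old catch: 3
  catch grain: 3
  old old: 2
  grain day: 2
  catch think: 2
  … (19 more, each ≤ 2)

"catch catch", 6 times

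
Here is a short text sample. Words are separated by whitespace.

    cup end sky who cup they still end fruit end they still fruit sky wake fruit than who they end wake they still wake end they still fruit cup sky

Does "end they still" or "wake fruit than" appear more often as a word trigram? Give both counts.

"end they still": 2 occurrences
"wake fruit than": 1 occurrence

"end they still" (2 vs 1)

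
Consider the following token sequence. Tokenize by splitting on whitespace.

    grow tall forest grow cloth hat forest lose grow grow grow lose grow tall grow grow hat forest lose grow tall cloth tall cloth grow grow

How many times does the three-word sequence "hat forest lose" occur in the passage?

2

Scanning the 24 overlapping trigram windows for "hat forest lose":
  position 6–8: hat forest lose
  position 17–19: hat forest lose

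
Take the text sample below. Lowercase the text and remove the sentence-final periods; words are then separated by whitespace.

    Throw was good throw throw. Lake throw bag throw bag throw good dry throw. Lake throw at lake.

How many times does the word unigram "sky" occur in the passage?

Scanning the 18 tokens for "sky":
  (none found)

0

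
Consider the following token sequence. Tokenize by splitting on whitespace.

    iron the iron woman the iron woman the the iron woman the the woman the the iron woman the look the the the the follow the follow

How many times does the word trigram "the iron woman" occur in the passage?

4

Scanning the 25 overlapping trigram windows for "the iron woman":
  position 2–4: the iron woman
  position 5–7: the iron woman
  position 9–11: the iron woman
  position 16–18: the iron woman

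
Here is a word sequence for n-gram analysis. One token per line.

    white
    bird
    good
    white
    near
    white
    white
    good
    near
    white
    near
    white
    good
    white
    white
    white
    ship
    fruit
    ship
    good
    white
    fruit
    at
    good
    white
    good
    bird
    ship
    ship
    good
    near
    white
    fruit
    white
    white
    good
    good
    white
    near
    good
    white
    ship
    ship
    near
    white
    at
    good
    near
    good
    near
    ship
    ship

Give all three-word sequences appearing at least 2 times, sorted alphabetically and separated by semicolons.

good near white; good white near; white near white; white white good

Trigram counts meeting the condition (at least 2 times):
  good near white: 2
  good white near: 2
  white near white: 2
  white white good: 2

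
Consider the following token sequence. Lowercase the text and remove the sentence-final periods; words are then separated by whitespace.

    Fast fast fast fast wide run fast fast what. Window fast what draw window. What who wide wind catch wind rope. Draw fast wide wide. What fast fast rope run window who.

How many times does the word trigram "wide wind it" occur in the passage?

Scanning the 30 overlapping trigram windows for "wide wind it":
  (none found)

0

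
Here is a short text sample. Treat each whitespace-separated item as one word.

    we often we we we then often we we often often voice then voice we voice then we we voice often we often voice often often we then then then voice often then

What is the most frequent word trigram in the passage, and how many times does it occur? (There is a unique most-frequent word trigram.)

Trigram frequencies (highest first):
  often we we: 2
  we often we: 1
  we we we: 1
  we we then: 1
  we then often: 1
  then often we: 1
  … (24 more, each ≤ 1)

"often we we", 2 times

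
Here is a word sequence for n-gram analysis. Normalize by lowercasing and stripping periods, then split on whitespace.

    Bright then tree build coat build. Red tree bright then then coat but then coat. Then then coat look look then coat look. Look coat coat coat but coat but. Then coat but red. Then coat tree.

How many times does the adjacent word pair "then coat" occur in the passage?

Scanning the 36 overlapping bigram windows for "then coat":
  position 11–12: then coat
  position 14–15: then coat
  position 17–18: then coat
  position 21–22: then coat
  position 31–32: then coat
  position 35–36: then coat

6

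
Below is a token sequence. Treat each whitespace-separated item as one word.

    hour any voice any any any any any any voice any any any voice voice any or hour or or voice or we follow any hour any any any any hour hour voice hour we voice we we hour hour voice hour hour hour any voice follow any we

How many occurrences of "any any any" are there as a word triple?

7

Scanning the 47 overlapping trigram windows for "any any any":
  position 4–6: any any any
  position 5–7: any any any
  position 6–8: any any any
  position 7–9: any any any
  position 11–13: any any any
  position 27–29: any any any
  position 28–30: any any any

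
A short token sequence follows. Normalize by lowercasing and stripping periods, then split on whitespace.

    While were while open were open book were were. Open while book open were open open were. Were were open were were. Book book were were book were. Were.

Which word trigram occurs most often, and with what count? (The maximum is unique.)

Trigram frequencies (highest first):
  book were were: 3
  open were open: 2
  were were open: 2
  open were were: 2
  were were book: 2
  while were while: 1
  … (15 more, each ≤ 1)

"book were were", 3 times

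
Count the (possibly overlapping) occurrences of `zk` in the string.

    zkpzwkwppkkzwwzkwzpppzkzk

Sliding a length-2 window over the 25 characters (24 positions):
  position 1–2: zk
  position 15–16: zk
  position 22–23: zk
  position 24–25: zk

4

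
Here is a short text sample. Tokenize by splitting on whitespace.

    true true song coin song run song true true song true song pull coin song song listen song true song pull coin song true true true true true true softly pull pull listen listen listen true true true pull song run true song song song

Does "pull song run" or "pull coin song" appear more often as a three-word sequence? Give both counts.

"pull coin song" (2 vs 1)

"pull song run": 1 occurrence
"pull coin song": 2 occurrences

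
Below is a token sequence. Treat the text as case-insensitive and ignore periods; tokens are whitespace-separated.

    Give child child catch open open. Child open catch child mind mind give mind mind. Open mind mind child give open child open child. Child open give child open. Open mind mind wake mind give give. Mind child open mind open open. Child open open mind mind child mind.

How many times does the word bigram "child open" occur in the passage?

6

Scanning the 48 overlapping bigram windows for "child open":
  position 7–8: child open
  position 22–23: child open
  position 25–26: child open
  position 28–29: child open
  position 38–39: child open
  position 43–44: child open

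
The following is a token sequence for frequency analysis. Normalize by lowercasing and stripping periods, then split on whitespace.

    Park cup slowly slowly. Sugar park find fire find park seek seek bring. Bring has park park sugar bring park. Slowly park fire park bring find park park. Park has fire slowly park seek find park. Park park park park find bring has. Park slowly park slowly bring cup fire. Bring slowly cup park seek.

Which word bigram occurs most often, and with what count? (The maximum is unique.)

"park park", 7 times

Bigram frequencies (highest first):
  park park: 7
  find park: 3
  park seek: 3
  park slowly: 3
  slowly park: 3
  park find: 2
  … (31 more, each ≤ 2)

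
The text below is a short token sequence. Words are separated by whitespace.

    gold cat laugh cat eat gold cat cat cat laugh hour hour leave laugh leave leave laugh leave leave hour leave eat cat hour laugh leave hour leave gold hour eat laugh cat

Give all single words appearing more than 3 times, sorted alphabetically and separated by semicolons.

Unigram counts meeting the condition (more than 3 times):
  cat: 7
  hour: 6
  laugh: 6
  leave: 8

cat; hour; laugh; leave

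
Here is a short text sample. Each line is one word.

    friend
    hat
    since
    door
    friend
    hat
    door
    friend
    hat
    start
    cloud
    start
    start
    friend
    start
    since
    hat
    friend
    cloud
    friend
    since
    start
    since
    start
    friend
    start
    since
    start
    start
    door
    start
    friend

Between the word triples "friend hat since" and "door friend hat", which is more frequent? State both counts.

"friend hat since": 1 occurrence
"door friend hat": 2 occurrences

"door friend hat" (2 vs 1)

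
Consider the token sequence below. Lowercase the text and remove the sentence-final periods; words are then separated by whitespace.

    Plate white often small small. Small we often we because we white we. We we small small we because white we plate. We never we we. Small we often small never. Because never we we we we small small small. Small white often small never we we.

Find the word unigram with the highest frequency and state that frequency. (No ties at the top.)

Unigram frequencies (highest first):
  we: 18
  small: 12
  white: 4
  often: 4
  never: 4
  because: 3
  … (1 more, each ≤ 2)

"we", 18 times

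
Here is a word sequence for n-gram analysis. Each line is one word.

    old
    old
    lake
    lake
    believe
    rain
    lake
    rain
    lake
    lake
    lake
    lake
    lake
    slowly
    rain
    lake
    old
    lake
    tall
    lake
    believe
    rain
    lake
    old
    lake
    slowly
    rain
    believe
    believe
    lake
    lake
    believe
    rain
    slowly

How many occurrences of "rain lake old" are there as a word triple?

Scanning the 32 overlapping trigram windows for "rain lake old":
  position 15–17: rain lake old
  position 22–24: rain lake old

2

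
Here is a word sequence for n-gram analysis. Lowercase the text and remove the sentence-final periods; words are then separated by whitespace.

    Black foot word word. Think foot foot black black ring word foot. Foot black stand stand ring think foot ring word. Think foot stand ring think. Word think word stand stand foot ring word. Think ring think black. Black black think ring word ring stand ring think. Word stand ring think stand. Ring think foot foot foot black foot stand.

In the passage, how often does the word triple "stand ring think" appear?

Scanning the 58 overlapping trigram windows for "stand ring think":
  position 16–18: stand ring think
  position 24–26: stand ring think
  position 45–47: stand ring think
  position 49–51: stand ring think
  position 52–54: stand ring think

5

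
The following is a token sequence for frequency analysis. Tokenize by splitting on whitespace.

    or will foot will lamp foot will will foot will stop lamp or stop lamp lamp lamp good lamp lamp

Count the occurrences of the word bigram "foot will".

3

Scanning the 19 overlapping bigram windows for "foot will":
  position 3–4: foot will
  position 6–7: foot will
  position 9–10: foot will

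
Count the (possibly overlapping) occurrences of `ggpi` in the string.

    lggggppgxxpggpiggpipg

2

Sliding a length-4 window over the 21 characters (18 positions):
  position 12–15: ggpi
  position 16–19: ggpi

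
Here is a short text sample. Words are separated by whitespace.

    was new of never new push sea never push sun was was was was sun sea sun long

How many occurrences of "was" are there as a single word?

Scanning the 18 tokens for "was":
  position 1: was
  position 11: was
  position 12: was
  position 13: was
  position 14: was

5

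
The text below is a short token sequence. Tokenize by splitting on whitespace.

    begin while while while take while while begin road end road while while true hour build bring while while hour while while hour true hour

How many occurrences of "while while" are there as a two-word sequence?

6

Scanning the 24 overlapping bigram windows for "while while":
  position 2–3: while while
  position 3–4: while while
  position 6–7: while while
  position 12–13: while while
  position 18–19: while while
  position 21–22: while while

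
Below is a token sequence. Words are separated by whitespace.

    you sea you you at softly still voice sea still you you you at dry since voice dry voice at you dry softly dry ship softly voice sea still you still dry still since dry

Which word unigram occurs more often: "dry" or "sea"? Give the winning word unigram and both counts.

"dry": 6 occurrences
"sea": 3 occurrences

"dry" (6 vs 3)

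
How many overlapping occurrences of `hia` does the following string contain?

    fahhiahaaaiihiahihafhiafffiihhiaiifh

Sliding a length-3 window over the 36 characters (34 positions):
  position 4–6: hia
  position 13–15: hia
  position 21–23: hia
  position 30–32: hia

4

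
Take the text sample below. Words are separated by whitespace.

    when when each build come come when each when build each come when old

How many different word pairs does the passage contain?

14 tokens → 13 bigram windows in total.
Repeated bigrams (each contributes count−1 duplicates):
  come when: 2
  when each: 2
2 duplicate windows → 13 − 2 = 11 distinct.

11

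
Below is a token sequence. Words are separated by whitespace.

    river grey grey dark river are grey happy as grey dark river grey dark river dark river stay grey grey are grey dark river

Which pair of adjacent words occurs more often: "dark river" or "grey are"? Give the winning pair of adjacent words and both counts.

"dark river" (5 vs 1)

"dark river": 5 occurrences
"grey are": 1 occurrence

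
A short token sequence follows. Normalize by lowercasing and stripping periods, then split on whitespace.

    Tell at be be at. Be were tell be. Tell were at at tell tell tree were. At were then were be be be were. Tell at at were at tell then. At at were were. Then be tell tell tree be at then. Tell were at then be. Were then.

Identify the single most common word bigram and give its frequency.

Bigram frequencies (highest first):
  were at: 4
  be be: 3
  be were: 3
  at at: 3
  at were: 3
  were then: 3
  … (20 more, each ≤ 2)

"were at", 4 times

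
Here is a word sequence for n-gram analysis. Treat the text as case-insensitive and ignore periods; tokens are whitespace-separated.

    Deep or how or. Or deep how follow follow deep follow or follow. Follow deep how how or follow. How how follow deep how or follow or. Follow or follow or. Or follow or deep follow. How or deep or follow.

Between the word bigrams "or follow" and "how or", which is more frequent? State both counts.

"or follow": 7 occurrences
"how or": 4 occurrences

"or follow" (7 vs 4)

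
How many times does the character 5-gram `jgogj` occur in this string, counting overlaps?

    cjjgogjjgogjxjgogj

3

Sliding a length-5 window over the 18 characters (14 positions):
  position 3–7: jgogj
  position 8–12: jgogj
  position 14–18: jgogj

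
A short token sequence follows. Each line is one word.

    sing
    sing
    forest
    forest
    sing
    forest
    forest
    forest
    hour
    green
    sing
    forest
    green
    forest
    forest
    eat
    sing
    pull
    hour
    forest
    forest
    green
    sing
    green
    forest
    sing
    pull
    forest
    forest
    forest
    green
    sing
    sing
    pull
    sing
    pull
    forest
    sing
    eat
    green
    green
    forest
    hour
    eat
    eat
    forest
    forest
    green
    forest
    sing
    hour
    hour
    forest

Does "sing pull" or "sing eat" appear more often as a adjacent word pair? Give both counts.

"sing pull" (4 vs 1)

"sing pull": 4 occurrences
"sing eat": 1 occurrence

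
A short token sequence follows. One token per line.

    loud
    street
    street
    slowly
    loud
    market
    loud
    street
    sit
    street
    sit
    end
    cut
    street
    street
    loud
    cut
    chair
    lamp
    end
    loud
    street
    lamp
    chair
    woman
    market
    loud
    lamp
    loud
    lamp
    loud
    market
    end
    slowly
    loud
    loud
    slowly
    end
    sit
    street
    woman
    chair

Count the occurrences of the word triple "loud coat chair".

0

Scanning the 40 overlapping trigram windows for "loud coat chair":
  (none found)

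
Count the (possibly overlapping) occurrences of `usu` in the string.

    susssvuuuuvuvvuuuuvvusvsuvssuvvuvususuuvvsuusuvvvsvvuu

3

Sliding a length-3 window over the 54 characters (52 positions):
  position 34–36: usu
  position 36–38: usu
  position 44–46: usu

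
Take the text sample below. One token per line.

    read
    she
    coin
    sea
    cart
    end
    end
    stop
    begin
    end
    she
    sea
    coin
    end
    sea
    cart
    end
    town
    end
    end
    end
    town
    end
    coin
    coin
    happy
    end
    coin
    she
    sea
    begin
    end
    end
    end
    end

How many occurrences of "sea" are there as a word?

4

Scanning the 35 tokens for "sea":
  position 4: sea
  position 12: sea
  position 15: sea
  position 30: sea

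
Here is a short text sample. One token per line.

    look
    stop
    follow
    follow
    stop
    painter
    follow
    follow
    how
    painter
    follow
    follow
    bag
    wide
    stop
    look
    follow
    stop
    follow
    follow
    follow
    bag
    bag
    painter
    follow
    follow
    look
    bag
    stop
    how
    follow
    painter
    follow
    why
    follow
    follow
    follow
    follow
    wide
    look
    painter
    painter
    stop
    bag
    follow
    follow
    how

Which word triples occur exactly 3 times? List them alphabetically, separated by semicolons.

follow follow follow; painter follow follow

Trigram counts meeting the condition (exactly 3 times):
  follow follow follow: 3
  painter follow follow: 3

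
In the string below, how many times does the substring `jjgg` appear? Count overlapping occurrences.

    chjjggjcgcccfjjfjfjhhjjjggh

Sliding a length-4 window over the 27 characters (24 positions):
  position 3–6: jjgg
  position 23–26: jjgg

2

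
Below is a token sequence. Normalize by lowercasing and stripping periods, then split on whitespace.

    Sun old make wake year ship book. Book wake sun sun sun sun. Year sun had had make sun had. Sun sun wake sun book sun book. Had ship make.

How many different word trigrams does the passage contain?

30 tokens → 28 trigram windows in total.
Repeated trigrams (each contributes count−1 duplicates):
  sun sun sun: 2
1 duplicate windows → 28 − 1 = 27 distinct.

27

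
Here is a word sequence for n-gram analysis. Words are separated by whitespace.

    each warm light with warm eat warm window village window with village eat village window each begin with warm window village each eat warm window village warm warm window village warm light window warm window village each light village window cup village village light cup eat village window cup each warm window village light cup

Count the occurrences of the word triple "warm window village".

6

Scanning the 53 overlapping trigram windows for "warm window village":
  position 7–9: warm window village
  position 19–21: warm window village
  position 24–26: warm window village
  position 28–30: warm window village
  position 34–36: warm window village
  position 51–53: warm window village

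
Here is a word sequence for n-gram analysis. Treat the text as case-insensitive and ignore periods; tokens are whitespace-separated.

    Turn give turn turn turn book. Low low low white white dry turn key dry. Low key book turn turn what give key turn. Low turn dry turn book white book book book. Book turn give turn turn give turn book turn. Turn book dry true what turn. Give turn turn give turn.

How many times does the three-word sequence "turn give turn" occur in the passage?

Scanning the 51 overlapping trigram windows for "turn give turn":
  position 1–3: turn give turn
  position 35–37: turn give turn
  position 38–40: turn give turn
  position 48–50: turn give turn
  position 51–53: turn give turn

5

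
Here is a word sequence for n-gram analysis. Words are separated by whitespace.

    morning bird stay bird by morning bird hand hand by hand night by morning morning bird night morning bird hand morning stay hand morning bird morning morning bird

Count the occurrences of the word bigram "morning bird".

6

Scanning the 27 overlapping bigram windows for "morning bird":
  position 1–2: morning bird
  position 6–7: morning bird
  position 15–16: morning bird
  position 18–19: morning bird
  position 24–25: morning bird
  position 27–28: morning bird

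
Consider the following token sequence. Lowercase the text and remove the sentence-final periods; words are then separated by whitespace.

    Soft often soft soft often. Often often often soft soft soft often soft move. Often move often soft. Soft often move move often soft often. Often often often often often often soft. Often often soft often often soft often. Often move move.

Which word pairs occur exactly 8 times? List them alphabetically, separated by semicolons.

often soft; soft often

Bigram counts meeting the condition (exactly 8 times):
  often soft: 8
  soft often: 8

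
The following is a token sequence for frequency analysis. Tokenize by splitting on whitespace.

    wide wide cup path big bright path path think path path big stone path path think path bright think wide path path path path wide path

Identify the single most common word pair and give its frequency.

"path path", 6 times

Bigram frequencies (highest first):
  path path: 6
  path big: 2
  path think: 2
  think path: 2
  wide path: 2
  wide wide: 1
  … (10 more, each ≤ 1)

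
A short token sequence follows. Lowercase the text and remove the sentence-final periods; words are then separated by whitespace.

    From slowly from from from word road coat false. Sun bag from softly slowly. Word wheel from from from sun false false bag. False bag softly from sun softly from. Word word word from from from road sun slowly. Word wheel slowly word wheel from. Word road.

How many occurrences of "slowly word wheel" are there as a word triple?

3

Scanning the 45 overlapping trigram windows for "slowly word wheel":
  position 14–16: slowly word wheel
  position 39–41: slowly word wheel
  position 42–44: slowly word wheel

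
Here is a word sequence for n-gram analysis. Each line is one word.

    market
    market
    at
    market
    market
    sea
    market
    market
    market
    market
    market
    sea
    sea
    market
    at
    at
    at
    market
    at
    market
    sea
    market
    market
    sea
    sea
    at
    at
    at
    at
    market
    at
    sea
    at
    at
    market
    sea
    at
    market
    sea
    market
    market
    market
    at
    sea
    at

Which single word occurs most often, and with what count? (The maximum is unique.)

Unigram frequencies (highest first):
  market: 20
  at: 15
  sea: 10

"market", 20 times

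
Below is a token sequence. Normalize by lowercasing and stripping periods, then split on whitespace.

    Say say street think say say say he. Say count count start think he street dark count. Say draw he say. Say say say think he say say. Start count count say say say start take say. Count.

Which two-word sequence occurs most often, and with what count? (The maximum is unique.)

"say say", 9 times

Bigram frequencies (highest first):
  say say: 9
  he say: 3
  say count: 2
  count count: 2
  think he: 2
  count say: 2
  … (16 more, each ≤ 2)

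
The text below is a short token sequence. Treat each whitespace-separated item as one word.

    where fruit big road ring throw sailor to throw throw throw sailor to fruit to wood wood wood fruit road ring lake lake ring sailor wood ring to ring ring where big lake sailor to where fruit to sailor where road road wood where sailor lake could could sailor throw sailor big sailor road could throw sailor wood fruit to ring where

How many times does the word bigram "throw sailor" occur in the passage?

4

Scanning the 61 overlapping bigram windows for "throw sailor":
  position 6–7: throw sailor
  position 11–12: throw sailor
  position 50–51: throw sailor
  position 56–57: throw sailor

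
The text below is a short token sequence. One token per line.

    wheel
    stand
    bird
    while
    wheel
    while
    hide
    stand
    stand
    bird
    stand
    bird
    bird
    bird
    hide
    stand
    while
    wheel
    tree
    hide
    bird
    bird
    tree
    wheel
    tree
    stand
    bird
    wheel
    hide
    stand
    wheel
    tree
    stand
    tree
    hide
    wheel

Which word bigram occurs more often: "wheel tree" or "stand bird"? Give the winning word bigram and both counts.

"wheel tree": 3 occurrences
"stand bird": 4 occurrences

"stand bird" (4 vs 3)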